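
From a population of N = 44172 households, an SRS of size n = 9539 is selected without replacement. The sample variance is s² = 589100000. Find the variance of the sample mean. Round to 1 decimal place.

Under SRS without replacement, Var(ȳ) = (1 − f)·s²/n with f = n/N = 9539/44172 = 0.21595128.
Var(ȳ) = (1 − 0.21595128)·589100000/9539 = 0.78404872·61756.998 = 48420.495.

48420.5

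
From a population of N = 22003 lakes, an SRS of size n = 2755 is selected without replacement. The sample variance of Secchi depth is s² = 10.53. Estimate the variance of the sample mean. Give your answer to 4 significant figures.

0.003344

Under SRS without replacement, Var(ȳ) = (1 − f)·s²/n with f = n/N = 2755/22003 = 0.12521020.
Var(ȳ) = (1 − 0.12521020)·10.53/2755 = 0.87478980·0.0038221416 = 0.0033435705.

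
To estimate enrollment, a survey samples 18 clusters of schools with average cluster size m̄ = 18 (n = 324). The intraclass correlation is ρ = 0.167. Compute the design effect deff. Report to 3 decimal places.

deff = 1 + (18 − 1)·0.167 = 1 + 2.839 = 3.839.

3.839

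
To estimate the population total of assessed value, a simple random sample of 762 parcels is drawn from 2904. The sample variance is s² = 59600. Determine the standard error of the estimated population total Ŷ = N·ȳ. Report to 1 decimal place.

Var(Ŷ) = N²·Var(ȳ) = N²·(1 − n/N)·s²/n.
f = 762/2904 = 0.26239669; Var(ȳ) = 0.73760331·59600/762 = 57.691807.
Var(Ŷ) = 2904² · 57.691807 = 4.8652747 × 10^8.
SE(Ŷ) = √(4.8652747 × 10^8) = 22057.4.

22057.4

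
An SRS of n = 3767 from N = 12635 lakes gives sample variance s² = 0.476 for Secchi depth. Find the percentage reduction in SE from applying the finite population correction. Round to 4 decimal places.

f = n/N = 3767/12635 = 0.29814009.
SE_no-fpc = √(s²/n) = 0.011241019; SE_fpc = √((1−f)s²/n) = 0.0094173971.
Ratio = √(1−f) = 0.83777080. Reduction = 100·(1 − 0.83777080) = 16.2229%.

16.2229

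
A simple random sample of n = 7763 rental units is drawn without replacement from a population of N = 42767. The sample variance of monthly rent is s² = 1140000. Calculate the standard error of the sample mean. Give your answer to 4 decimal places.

Under SRS without replacement, Var(ȳ) = (1 − f)·s²/n with f = n/N = 7763/42767 = 0.18151846.
Var(ȳ) = (1 − 0.18151846)·1140000/7763 = 0.81848154·146.85044 = 120.19438.
SE(ȳ) = √(120.19438) = 10.9633.

10.9633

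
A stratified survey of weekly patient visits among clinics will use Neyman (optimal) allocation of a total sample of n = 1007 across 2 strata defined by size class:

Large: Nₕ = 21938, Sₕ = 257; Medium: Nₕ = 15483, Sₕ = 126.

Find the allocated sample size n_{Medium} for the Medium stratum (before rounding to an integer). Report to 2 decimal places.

258.87

Neyman allocation: nₕ = n·NₕSₕ / Σⱼ NⱼSⱼ.
Σ NⱼSⱼ = 21938·257 + 15483·126 = 7.588924 × 10^6.
n_{Medium} = 1007·15483·126 / (7.588924 × 10^6) = 258.87.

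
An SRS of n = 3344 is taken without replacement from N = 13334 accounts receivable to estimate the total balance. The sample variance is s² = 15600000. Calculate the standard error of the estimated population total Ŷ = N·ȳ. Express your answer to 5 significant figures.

788300

Var(Ŷ) = N²·Var(ȳ) = N²·(1 − n/N)·s²/n.
f = 3344/13334 = 0.25078746; Var(ȳ) = 0.74921254·15600000/3344 = 3495.1303.
Var(Ŷ) = 13334² · 3495.1303 = 6.2141863 × 10^11.
SE(Ŷ) = √(6.2141863 × 10^11) = 788300.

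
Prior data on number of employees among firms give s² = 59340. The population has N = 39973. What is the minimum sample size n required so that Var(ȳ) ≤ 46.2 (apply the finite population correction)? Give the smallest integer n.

1245

Without fpc, n₀ = s²/D = 59340/46.2 = 1284.4156.
With fpc, (1 − n/N)·s²/n ≤ D requires n ≥ n₀/(1 + n₀/N) = 1284.4156/(1 + 1284.4156/39973) = 1244.4295.
Rounding up, n = 1245.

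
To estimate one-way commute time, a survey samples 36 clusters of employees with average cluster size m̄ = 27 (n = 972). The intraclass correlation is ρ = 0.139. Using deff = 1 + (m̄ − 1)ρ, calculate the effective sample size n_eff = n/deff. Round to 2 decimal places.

210.66

deff = 1 + (27 − 1)·0.139 = 1 + 3.614 = 4.614.
n_eff = 972 / 4.614 = 210.66.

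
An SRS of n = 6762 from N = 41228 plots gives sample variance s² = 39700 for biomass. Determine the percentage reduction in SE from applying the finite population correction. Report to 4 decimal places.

f = n/N = 6762/41228 = 0.16401475.
SE_no-fpc = √(s²/n) = 2.4230237; SE_fpc = √((1−f)s²/n) = 2.2154246.
Ratio = √(1−f) = 0.91432229. Reduction = 100·(1 − 0.91432229) = 8.5678%.

8.5678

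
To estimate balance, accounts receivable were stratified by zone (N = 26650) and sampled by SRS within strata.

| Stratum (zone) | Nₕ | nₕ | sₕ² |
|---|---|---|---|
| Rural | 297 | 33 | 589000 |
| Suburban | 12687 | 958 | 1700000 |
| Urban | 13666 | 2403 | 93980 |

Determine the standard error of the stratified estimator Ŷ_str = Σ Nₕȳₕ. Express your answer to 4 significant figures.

521000

Var(Ŷ_str) = Σₕ Nₕ²(1 − fₕ)sₕ²/nₕ.
Rural: 297²·(1 − 33/297)·589000/33 = 1.399464 × 10^9.
Suburban: 12687²·(1 − 958/12687)·1700000/958 = 2.6406044 × 10^11.
Urban: 13666²·(1 − 2403/13666)·93980/2403 = 6.0197322 × 10^9.
Sum = 2.7147964 × 10^11.
SE = √(2.7147964 × 10^11) = 521000.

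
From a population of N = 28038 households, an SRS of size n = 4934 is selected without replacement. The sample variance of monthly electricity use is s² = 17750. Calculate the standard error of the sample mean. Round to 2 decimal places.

Under SRS without replacement, Var(ȳ) = (1 − f)·s²/n with f = n/N = 4934/28038 = 0.17597546.
Var(ȳ) = (1 − 0.17597546)·17750/4934 = 0.82402454·3.5974868 = 2.9644174.
SE(ȳ) = √(2.9644174) = 1.72.

1.72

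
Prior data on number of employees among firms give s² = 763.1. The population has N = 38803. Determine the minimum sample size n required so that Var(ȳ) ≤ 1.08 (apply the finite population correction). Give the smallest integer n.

694

Without fpc, n₀ = s²/D = 763.1/1.08 = 706.5741.
With fpc, (1 − n/N)·s²/n ≤ D requires n ≥ n₀/(1 + n₀/N) = 706.5741/(1 + 706.5741/38803) = 693.9380.
Rounding up, n = 694.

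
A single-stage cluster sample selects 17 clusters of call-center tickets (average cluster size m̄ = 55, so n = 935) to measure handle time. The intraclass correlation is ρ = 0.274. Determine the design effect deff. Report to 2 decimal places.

deff = 1 + (55 − 1)·0.274 = 1 + 14.796 = 15.796.

15.80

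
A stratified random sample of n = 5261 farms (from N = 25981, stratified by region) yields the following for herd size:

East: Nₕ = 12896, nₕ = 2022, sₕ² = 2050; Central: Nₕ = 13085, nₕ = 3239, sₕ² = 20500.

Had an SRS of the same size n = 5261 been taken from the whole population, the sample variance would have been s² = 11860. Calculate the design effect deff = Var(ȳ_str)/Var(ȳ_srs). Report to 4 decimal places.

Var(ȳ_str) = Σ Wₕ²(1−fₕ)sₕ²/nₕ with Wₕ = Nₕ/25981:
  East: (12896/25981)²·(1−2022/12896)·2050/2022 = 0.21062278
  Central: (13085/25981)²·(1−3239/13085)·20500/3239 = 1.2079939
  → Var(ȳ_str) = 1.4186167.
Var(ȳ_srs) = (1 − 5261/25981)·11860/5261 = 1.7978368.
deff = 1.4186167 / 1.7978368 = 0.7891.

0.7891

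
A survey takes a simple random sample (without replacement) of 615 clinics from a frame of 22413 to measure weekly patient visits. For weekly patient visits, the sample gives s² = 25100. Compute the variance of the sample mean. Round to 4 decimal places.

Under SRS without replacement, Var(ȳ) = (1 − f)·s²/n with f = n/N = 615/22413 = 0.02743943.
Var(ȳ) = (1 − 0.02743943)·25100/615 = 0.97256057·40.813008 = 39.693122.

39.6931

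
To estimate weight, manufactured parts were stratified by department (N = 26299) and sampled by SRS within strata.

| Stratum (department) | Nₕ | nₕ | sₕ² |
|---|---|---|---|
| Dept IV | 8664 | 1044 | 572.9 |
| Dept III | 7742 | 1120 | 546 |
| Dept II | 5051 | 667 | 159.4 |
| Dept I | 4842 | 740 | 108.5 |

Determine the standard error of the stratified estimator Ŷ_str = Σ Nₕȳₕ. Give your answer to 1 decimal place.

Var(Ŷ_str) = Σₕ Nₕ²(1 − fₕ)sₕ²/nₕ.
Dept IV: 8664²·(1 − 1044/8664)·572.9/1044 = 3.6228616 × 10^7.
Dept III: 7742²·(1 − 1120/7742)·546/1120 = 2.4992918 × 10^7.
Dept II: 5051²·(1 − 667/5051)·159.4/667 = 5.291885 × 10^6.
Dept I: 4842²·(1 − 740/4842)·108.5/740 = 2.9121816 × 10^6.
Sum = 6.9425601 × 10^7.
SE = √(6.9425601 × 10^7) = 8332.2.

8332.2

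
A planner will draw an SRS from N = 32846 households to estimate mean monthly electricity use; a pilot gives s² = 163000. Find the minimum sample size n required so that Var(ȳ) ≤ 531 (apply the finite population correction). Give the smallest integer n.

Without fpc, n₀ = s²/D = 163000/531 = 306.9680.
With fpc, (1 − n/N)·s²/n ≤ D requires n ≥ n₀/(1 + n₀/N) = 306.9680/(1 + 306.9680/32846) = 304.1257.
Rounding up, n = 305.

305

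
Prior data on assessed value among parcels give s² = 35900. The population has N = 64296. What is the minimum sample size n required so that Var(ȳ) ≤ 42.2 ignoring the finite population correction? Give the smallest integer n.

851

Without fpc, n₀ = s²/D = 35900/42.2 = 850.7109.
Rounding up, n = 851.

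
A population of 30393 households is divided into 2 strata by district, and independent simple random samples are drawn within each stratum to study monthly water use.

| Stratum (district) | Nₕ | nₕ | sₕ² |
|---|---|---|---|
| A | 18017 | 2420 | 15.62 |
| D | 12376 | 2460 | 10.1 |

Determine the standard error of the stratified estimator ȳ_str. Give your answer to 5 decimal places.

0.05009

Var(ȳ_str) = Σₕ Wₕ²(1 − fₕ)sₕ²/nₕ with Wₕ = Nₕ/N, N = 30393.
A: Wₕ = 0.59280097; term = 0.59280097²·(1 − 0.13431759)·15.62/2420 = 0.0019635505.
D: Wₕ = 0.40719903; term = 0.40719903²·(1 − 0.19877182)·10.1/2460 = 5.4545125 × 10^-4.
Sum = 0.0025090018.
SE = √(0.0025090018) = 0.05009.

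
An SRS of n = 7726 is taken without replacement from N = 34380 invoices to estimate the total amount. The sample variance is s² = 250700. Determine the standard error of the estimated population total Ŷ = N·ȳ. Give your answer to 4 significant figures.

172400

Var(Ŷ) = N²·Var(ȳ) = N²·(1 − n/N)·s²/n.
f = 7726/34380 = 0.22472368; Var(ȳ) = 0.77527632·250700/7726 = 25.156844.
Var(Ŷ) = 34380² · 25.156844 = 2.9734997 × 10^10.
SE(Ŷ) = √(2.9734997 × 10^10) = 172400.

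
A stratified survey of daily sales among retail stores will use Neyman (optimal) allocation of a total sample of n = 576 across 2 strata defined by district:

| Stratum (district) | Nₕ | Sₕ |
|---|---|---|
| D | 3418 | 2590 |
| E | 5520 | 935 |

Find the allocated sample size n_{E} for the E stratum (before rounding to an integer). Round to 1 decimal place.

212.1

Neyman allocation: nₕ = n·NₕSₕ / Σⱼ NⱼSⱼ.
Σ NⱼSⱼ = 3418·2590 + 5520·935 = 1.401382 × 10^7.
n_{E} = 576·5520·935 / (1.401382 × 10^7) = 212.1.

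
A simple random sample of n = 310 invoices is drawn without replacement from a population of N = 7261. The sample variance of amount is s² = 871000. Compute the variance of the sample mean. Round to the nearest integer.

2690

Under SRS without replacement, Var(ȳ) = (1 − f)·s²/n with f = n/N = 310/7261 = 0.04269384.
Var(ȳ) = (1 − 0.04269384)·871000/310 = 0.95730616·2809.6774 = 2689.7215.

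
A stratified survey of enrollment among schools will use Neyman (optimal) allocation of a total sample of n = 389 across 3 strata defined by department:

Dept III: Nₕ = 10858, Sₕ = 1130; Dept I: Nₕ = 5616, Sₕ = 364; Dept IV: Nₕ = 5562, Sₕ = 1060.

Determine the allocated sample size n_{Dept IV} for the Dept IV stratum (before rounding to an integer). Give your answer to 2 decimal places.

113.48

Neyman allocation: nₕ = n·NₕSₕ / Σⱼ NⱼSⱼ.
Σ NⱼSⱼ = 10858·1130 + 5616·364 + 5562·1060 = 2.0209484 × 10^7.
n_{Dept IV} = 389·5562·1060 / (2.0209484 × 10^7) = 113.48.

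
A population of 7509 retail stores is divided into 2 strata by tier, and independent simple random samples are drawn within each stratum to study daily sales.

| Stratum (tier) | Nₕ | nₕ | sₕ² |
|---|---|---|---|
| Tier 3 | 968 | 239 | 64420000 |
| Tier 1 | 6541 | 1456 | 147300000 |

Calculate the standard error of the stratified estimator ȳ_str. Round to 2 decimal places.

251.10

Var(ȳ_str) = Σₕ Wₕ²(1 − fₕ)sₕ²/nₕ with Wₕ = Nₕ/N, N = 7509.
Tier 3: Wₕ = 0.12891197; term = 0.12891197²·(1 − 0.24690083)·64420000/239 = 3373.3507.
Tier 1: Wₕ = 0.87108803; term = 0.87108803²·(1 − 0.22259593)·147300000/1456 = 59677.726.
Sum = 63051.077.
SE = √(63051.077) = 251.10.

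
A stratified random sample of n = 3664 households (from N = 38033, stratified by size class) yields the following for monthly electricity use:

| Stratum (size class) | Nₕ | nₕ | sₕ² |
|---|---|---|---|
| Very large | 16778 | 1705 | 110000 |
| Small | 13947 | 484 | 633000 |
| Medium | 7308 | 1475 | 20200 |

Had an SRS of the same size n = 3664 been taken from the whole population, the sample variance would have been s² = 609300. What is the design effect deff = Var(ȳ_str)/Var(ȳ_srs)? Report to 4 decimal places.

1.2075

Var(ȳ_str) = Σ Wₕ²(1−fₕ)sₕ²/nₕ with Wₕ = Nₕ/38033:
  Very large: (16778/38033)²·(1−1705/16778)·110000/1705 = 11.279427
  Small: (13947/38033)²·(1−484/13947)·633000/484 = 169.76956
  Medium: (7308/38033)²·(1−1475/7308)·20200/1475 = 0.40357913
  → Var(ȳ_str) = 181.45257.
Var(ȳ_srs) = (1 − 3664/38033)·609300/3664 = 150.27337.
deff = 181.45257 / 150.27337 = 1.2075.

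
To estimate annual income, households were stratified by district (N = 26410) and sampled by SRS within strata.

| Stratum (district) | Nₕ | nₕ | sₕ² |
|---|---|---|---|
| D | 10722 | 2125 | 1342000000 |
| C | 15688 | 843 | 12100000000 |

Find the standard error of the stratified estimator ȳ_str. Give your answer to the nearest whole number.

Var(ȳ_str) = Σₕ Wₕ²(1 − fₕ)sₕ²/nₕ with Wₕ = Nₕ/N, N = 26410.
D: Wₕ = 0.40598258; term = 0.40598258²·(1 − 0.19819064)·1342000000/2125 = 83460.217.
C: Wₕ = 0.59401742; term = 0.59401742²·(1 − 0.05373534)·12100000000/843 = 4.7925734 × 10^6.
Sum = 4.8760336 × 10^6.
SE = √(4.8760336 × 10^6) = 2208.

2208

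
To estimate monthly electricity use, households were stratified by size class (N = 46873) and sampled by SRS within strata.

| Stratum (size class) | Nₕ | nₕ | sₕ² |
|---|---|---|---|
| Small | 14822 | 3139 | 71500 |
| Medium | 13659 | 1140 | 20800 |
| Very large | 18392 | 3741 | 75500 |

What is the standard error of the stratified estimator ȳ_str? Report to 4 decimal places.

Var(ȳ_str) = Σₕ Wₕ²(1 − fₕ)sₕ²/nₕ with Wₕ = Nₕ/N, N = 46873.
Small: Wₕ = 0.31621616; term = 0.31621616²·(1 − 0.21177979)·71500/3139 = 1.7952726.
Medium: Wₕ = 0.29140443; term = 0.29140443²·(1 − 0.08346145)·20800/1140 = 1.4200431.
Very large: Wₕ = 0.39237941; term = 0.39237941²·(1 − 0.20340365)·75500/3741 = 2.4751981.
Sum = 5.6905138.
SE = √(5.6905138) = 2.3855.

2.3855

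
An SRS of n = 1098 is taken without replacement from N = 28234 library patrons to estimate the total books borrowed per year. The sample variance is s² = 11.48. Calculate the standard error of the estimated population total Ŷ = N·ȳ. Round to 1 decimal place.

Var(Ŷ) = N²·Var(ȳ) = N²·(1 − n/N)·s²/n.
f = 1098/28234 = 0.03888928; Var(ȳ) = 0.96111072·11.48/1098 = 0.010048771.
Var(Ŷ) = 28234² · 0.010048771 = 8.0104658 × 10^6.
SE(Ŷ) = √(8.0104658 × 10^6) = 2830.3.

2830.3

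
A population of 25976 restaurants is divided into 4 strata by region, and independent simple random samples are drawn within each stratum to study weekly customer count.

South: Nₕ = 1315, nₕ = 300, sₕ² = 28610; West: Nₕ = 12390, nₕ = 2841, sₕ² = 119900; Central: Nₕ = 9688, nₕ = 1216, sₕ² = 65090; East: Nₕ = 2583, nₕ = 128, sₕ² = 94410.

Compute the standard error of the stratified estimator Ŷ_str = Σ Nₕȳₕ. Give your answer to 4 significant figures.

119100

Var(Ŷ_str) = Σₕ Nₕ²(1 − fₕ)sₕ²/nₕ.
South: 1315²·(1 − 300/1315)·28610/300 = 1.2728827 × 10^8.
West: 12390²·(1 − 2841/12390)·119900/2841 = 4.9931792 × 10^9.
Central: 9688²·(1 − 1216/9688)·65090/1216 = 4.3934003 × 10^9.
East: 2583²·(1 − 128/2583)·94410/128 = 4.6771783 × 10^9.
Sum = 1.4191046 × 10^10.
SE = √(1.4191046 × 10^10) = 119100.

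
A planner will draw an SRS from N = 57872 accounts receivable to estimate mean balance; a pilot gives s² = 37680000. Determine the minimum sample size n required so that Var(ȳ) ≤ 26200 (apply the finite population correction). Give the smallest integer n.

1404

Without fpc, n₀ = s²/D = 37680000/26200 = 1438.1679.
With fpc, (1 − n/N)·s²/n ≤ D requires n ≥ n₀/(1 + n₀/N) = 1438.1679/(1 + 1438.1679/57872) = 1403.2948.
Rounding up, n = 1404.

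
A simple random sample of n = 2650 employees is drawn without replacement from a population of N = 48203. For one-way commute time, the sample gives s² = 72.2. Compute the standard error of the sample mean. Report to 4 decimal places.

0.1605

Under SRS without replacement, Var(ȳ) = (1 − f)·s²/n with f = n/N = 2650/48203 = 0.05497583.
Var(ȳ) = (1 − 0.05497583)·72.2/2650 = 0.94502417·0.027245283 = 0.025747451.
SE(ȳ) = √(0.025747451) = 0.1605.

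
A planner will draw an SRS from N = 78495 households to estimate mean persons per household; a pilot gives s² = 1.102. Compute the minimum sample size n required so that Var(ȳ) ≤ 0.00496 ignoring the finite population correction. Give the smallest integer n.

223

Without fpc, n₀ = s²/D = 1.102/0.00496 = 222.1774.
Rounding up, n = 223.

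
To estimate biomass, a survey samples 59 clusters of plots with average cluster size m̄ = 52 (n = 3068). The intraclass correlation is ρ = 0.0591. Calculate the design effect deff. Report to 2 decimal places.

deff = 1 + (52 − 1)·0.0591 = 1 + 3.0141 = 4.0141.

4.01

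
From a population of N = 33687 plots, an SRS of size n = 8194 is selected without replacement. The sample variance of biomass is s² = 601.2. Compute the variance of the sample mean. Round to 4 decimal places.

0.0555

Under SRS without replacement, Var(ȳ) = (1 − f)·s²/n with f = n/N = 8194/33687 = 0.24323923.
Var(ȳ) = (1 − 0.24323923)·601.2/8194 = 0.75676077·0.073370759 = 0.055524112.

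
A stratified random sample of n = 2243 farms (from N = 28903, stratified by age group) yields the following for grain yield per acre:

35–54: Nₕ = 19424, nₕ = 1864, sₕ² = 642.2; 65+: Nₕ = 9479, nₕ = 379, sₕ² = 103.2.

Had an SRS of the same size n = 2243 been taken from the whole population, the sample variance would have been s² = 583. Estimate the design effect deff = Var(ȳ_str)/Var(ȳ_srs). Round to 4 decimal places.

Var(ȳ_str) = Σ Wₕ²(1−fₕ)sₕ²/nₕ with Wₕ = Nₕ/28903:
  35–54: (19424/28903)²·(1−1864/19424)·642.2/1864 = 0.14067008
  65+: (9479/28903)²·(1−379/9479)·103.2/379 = 0.028116325
  → Var(ȳ_str) = 0.16878641.
Var(ȳ_srs) = (1 − 2243/28903)·583/2243 = 0.23974883.
deff = 0.16878641 / 0.23974883 = 0.7040.

0.7040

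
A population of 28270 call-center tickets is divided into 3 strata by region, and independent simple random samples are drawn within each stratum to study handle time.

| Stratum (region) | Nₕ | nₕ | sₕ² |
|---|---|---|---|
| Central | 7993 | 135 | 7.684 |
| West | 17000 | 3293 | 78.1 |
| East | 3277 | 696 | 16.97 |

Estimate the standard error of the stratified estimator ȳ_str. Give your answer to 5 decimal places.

0.10792

Var(ȳ_str) = Σₕ Wₕ²(1 − fₕ)sₕ²/nₕ with Wₕ = Nₕ/N, N = 28270.
Central: Wₕ = 0.28273788; term = 0.28273788²·(1 − 0.01688978)·7.684/135 = 0.0044732566.
West: Wₕ = 0.60134418; term = 0.60134418²·(1 − 0.19370588)·78.1/3293 = 0.0069151088.
East: Wₕ = 0.11591793; term = 0.11591793²·(1 − 0.21238938)·16.97/696 = 2.5803905 × 10^-4.
Sum = 0.011646404.
SE = √(0.011646404) = 0.10792.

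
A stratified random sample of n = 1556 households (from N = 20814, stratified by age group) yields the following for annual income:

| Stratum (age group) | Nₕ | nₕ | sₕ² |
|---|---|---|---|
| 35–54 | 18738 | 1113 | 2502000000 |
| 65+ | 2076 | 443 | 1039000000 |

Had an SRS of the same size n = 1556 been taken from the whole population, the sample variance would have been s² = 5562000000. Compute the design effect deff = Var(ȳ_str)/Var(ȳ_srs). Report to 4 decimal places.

Var(ȳ_str) = Σ Wₕ²(1−fₕ)sₕ²/nₕ with Wₕ = Nₕ/20814:
  35–54: (18738/20814)²·(1−1113/18738)·2502000000/1113 = 1.7136945 × 10^6
  65+: (2076/20814)²·(1−443/2076)·1039000000/443 = 18353.304
  → Var(ȳ_str) = 1.7320478 × 10^6.
Var(ȳ_srs) = (1 − 1556/20814)·5562000000/1556 = 3.3073261 × 10^6.
deff = (1.7320478 × 10^6) / (3.3073261 × 10^6) = 0.5237.

0.5237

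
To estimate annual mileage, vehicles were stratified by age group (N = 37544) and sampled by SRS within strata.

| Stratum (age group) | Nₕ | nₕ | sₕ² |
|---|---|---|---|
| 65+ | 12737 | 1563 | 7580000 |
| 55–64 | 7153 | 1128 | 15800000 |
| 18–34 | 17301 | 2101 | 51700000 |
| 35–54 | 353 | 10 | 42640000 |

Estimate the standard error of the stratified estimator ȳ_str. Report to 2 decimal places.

Var(ȳ_str) = Σₕ Wₕ²(1 − fₕ)sₕ²/nₕ with Wₕ = Nₕ/N, N = 37544.
65+: Wₕ = 0.33925527; term = 0.33925527²·(1 − 0.12271335)·7580000/1563 = 489.67165.
55–64: Wₕ = 0.19052312; term = 0.19052312²·(1 − 0.15769607)·15800000/1128 = 428.2646.
18–34: Wₕ = 0.46081931; term = 0.46081931²·(1 − 0.12143807)·51700000/2101 = 4590.9039.
35–54: Wₕ = 0.00940230; term = 0.00940230²·(1 − 0.02832861)·42640000/10 = 366.27303.
Sum = 5875.1132.
SE = √(5875.1132) = 76.65.

76.65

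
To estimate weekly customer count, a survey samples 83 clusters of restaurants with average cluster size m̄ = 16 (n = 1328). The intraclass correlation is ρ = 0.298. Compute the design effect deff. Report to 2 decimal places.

5.47

deff = 1 + (16 − 1)·0.298 = 1 + 4.47 = 5.47.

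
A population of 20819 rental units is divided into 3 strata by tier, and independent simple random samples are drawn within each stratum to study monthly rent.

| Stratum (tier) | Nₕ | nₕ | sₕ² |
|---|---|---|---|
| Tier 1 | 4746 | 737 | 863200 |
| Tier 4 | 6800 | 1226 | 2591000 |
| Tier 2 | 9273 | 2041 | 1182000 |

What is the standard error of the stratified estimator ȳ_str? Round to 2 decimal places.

18.05

Var(ȳ_str) = Σₕ Wₕ²(1 − fₕ)sₕ²/nₕ with Wₕ = Nₕ/N, N = 20819.
Tier 1: Wₕ = 0.22796484; term = 0.22796484²·(1 − 0.15528866)·863200/737 = 51.414783.
Tier 4: Wₕ = 0.32662472; term = 0.32662472²·(1 − 0.18029412)·2591000/1226 = 184.81324.
Tier 2: Wₕ = 0.44541044; term = 0.44541044²·(1 − 0.22010137)·1182000/2041 = 89.605242.
Sum = 325.83327.
SE = √(325.83327) = 18.05.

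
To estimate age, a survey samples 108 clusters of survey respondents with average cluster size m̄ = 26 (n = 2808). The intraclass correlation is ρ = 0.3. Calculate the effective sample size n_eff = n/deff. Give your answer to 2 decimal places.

330.35

deff = 1 + (26 − 1)·0.3 = 1 + 7.5 = 8.5.
n_eff = 2808 / 8.5 = 330.35.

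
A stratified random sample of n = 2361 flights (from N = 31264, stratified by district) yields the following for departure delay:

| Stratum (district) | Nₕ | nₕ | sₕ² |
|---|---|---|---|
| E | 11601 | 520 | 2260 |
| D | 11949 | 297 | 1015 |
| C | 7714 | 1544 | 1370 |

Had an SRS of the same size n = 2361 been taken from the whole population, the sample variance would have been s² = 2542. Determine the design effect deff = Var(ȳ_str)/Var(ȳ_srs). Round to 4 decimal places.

1.1067

Var(ȳ_str) = Σ Wₕ²(1−fₕ)sₕ²/nₕ with Wₕ = Nₕ/31264:
  E: (11601/31264)²·(1−520/11601)·2260/520 = 0.5715976
  D: (11949/31264)²·(1−297/11949)·1015/297 = 0.48680222
  C: (7714/31264)²·(1−1544/7714)·1370/1544 = 0.04320649
  → Var(ȳ_str) = 1.1016063.
Var(ȳ_srs) = (1 − 2361/31264)·2542/2361 = 0.99535486.
deff = 1.1016063 / 0.99535486 = 1.1067.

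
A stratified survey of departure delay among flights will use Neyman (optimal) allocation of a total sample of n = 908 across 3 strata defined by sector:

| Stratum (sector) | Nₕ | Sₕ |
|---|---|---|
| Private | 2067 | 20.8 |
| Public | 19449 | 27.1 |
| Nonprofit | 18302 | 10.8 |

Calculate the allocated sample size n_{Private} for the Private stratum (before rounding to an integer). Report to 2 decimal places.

Neyman allocation: nₕ = n·NₕSₕ / Σⱼ NⱼSⱼ.
Σ NⱼSⱼ = 2067·20.8 + 19449·27.1 + 18302·10.8 = 767723.1.
n_{Private} = 908·2067·20.8 / 767723.1 = 50.85.

50.85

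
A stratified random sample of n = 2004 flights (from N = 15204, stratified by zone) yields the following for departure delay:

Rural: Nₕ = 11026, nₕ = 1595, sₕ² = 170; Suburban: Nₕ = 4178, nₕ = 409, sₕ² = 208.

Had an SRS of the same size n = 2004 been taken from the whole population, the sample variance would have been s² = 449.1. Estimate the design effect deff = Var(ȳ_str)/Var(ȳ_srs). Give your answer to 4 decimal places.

0.4245

Var(ȳ_str) = Σ Wₕ²(1−fₕ)sₕ²/nₕ with Wₕ = Nₕ/15204:
  Rural: (11026/15204)²·(1−1595/11026)·170/1595 = 0.047945543
  Suburban: (4178/15204)²·(1−409/4178)·208/409 = 0.03464327
  → Var(ȳ_str) = 0.082588813.
Var(ȳ_srs) = (1 − 2004/15204)·449.1/2004 = 0.19456352.
deff = 0.082588813 / 0.19456352 = 0.4245.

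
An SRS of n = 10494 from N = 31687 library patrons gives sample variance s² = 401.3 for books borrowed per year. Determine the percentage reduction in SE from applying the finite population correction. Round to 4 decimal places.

18.2184

f = n/N = 10494/31687 = 0.33117682.
SE_no-fpc = √(s²/n) = 0.19555281; SE_fpc = √((1−f)s²/n) = 0.15992623.
Ratio = √(1−f) = 0.81781610. Reduction = 100·(1 − 0.81781610) = 18.2184%.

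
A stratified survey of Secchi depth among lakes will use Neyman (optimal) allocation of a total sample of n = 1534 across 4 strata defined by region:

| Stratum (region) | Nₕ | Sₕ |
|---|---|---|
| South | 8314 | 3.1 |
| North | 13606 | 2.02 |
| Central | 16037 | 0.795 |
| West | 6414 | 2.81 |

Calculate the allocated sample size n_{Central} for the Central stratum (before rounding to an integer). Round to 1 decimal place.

Neyman allocation: nₕ = n·NₕSₕ / Σⱼ NⱼSⱼ.
Σ NⱼSⱼ = 8314·3.1 + 13606·2.02 + 16037·0.795 + 6414·2.81 = 84030.275.
n_{Central} = 1534·16037·0.795 / 84030.275 = 232.7.

232.7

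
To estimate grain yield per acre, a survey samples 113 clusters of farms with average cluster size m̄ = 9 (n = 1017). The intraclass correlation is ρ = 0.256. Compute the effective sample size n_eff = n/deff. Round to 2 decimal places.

333.66

deff = 1 + (9 − 1)·0.256 = 1 + 2.048 = 3.048.
n_eff = 1017 / 3.048 = 333.66.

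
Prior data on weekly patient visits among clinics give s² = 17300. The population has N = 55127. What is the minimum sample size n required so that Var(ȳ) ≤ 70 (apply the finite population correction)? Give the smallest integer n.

Without fpc, n₀ = s²/D = 17300/70 = 247.1429.
With fpc, (1 − n/N)·s²/n ≤ D requires n ≥ n₀/(1 + n₀/N) = 247.1429/(1 + 247.1429/55127) = 246.0399.
Rounding up, n = 247.

247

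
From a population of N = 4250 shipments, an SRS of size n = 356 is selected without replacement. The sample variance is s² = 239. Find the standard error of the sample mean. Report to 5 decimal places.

Under SRS without replacement, Var(ȳ) = (1 − f)·s²/n with f = n/N = 356/4250 = 0.08376471.
Var(ȳ) = (1 − 0.08376471)·239/356 = 0.91623529·0.67134831 = 0.61511302.
SE(ȳ) = √(0.61511302) = 0.78429.

0.78429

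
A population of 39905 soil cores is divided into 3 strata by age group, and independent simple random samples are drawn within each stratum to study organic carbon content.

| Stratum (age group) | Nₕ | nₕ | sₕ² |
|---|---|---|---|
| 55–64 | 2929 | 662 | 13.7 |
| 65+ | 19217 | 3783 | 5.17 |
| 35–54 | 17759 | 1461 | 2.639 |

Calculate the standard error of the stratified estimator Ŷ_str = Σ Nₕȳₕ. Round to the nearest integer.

Var(Ŷ_str) = Σₕ Nₕ²(1 − fₕ)sₕ²/nₕ.
55–64: 2929²·(1 − 662/2929)·13.7/662 = 137414.79.
65+: 19217²·(1 − 3783/19217)·5.17/3783 = 405338.9.
35–54: 17759²·(1 − 1461/17759)·2.639/1461 = 522807.72.
Sum = 1.0655614 × 10^6.
SE = √(1.0655614 × 10^6) = 1032.

1032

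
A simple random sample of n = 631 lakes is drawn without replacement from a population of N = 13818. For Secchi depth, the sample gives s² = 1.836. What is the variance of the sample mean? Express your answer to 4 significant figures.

Under SRS without replacement, Var(ȳ) = (1 − f)·s²/n with f = n/N = 631/13818 = 0.04566507.
Var(ȳ) = (1 − 0.04566507)·1.836/631 = 0.95433493·0.0029096672 = 0.002776797.

0.002777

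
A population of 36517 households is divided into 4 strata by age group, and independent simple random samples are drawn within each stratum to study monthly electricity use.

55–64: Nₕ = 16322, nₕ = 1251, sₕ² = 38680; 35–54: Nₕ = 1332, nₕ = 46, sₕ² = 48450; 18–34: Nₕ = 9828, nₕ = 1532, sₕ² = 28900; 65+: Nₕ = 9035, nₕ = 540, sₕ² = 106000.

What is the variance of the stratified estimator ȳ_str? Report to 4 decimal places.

Var(ȳ_str) = Σₕ Wₕ²(1 − fₕ)sₕ²/nₕ with Wₕ = Nₕ/N, N = 36517.
55–64: Wₕ = 0.44696990; term = 0.44696990²·(1 − 0.07664502)·38680/1251 = 5.7036703.
35–54: Wₕ = 0.03647616; term = 0.03647616²·(1 − 0.03453453)·48450/46 = 1.3529787.
18–34: Wₕ = 0.26913492; term = 0.26913492²·(1 − 0.15588116)·28900/1532 = 1.1534075.
65+: Wₕ = 0.24741901; term = 0.24741901²·(1 − 0.05976757)·106000/540 = 11.298309.
Sum = 19.508366.

19.5084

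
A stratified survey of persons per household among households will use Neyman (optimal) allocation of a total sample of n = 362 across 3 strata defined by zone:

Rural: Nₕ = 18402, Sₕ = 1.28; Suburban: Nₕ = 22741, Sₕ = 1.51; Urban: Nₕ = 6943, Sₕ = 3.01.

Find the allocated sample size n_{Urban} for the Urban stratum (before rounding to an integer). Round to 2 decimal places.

96.02

Neyman allocation: nₕ = n·NₕSₕ / Σⱼ NⱼSⱼ.
Σ NⱼSⱼ = 18402·1.28 + 22741·1.51 + 6943·3.01 = 78791.9.
n_{Urban} = 362·6943·3.01 / 78791.9 = 96.02.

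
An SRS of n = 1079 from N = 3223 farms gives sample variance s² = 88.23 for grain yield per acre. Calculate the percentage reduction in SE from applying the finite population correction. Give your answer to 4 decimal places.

f = n/N = 1079/3223 = 0.33478126.
SE_no-fpc = √(s²/n) = 0.28595482; SE_fpc = √((1−f)s²/n) = 0.23322745.
Ratio = √(1−f) = 0.81560943. Reduction = 100·(1 − 0.81560943) = 18.4391%.

18.4391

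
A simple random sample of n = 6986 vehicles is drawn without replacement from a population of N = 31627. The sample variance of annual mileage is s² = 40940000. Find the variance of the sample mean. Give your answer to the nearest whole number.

4566

Under SRS without replacement, Var(ȳ) = (1 − f)·s²/n with f = n/N = 6986/31627 = 0.22088722.
Var(ȳ) = (1 − 0.22088722)·40940000/6986 = 0.77911278·5860.292 = 4565.8284.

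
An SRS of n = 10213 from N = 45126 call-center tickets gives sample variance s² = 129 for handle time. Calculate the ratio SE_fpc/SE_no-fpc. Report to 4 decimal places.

0.8796

f = n/N = 10213/45126 = 0.22632185.
SE_no-fpc = √(s²/n) = 0.11238755; SE_fpc = √((1−f)s²/n) = 0.098854935.
Ratio = √(1−f) = 0.87958976.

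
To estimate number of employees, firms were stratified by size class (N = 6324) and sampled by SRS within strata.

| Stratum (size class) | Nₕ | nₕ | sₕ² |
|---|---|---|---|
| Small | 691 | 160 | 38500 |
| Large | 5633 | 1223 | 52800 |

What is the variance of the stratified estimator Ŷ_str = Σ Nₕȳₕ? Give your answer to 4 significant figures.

Var(Ŷ_str) = Σₕ Nₕ²(1 − fₕ)sₕ²/nₕ.
Small: 691²·(1 − 160/691)·38500/160 = 8.8290366 × 10^7.
Large: 5633²·(1 − 1223/5633)·52800/1223 = 1.0724716 × 10^9.
Sum = 1.160762 × 10^9.

1.161 × 10^9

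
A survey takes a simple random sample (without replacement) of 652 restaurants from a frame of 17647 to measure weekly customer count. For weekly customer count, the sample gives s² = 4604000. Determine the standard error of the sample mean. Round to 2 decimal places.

Under SRS without replacement, Var(ȳ) = (1 − f)·s²/n with f = n/N = 652/17647 = 0.03694679.
Var(ȳ) = (1 − 0.03694679)·4604000/652 = 0.96305321·7061.3497 = 6800.4555.
SE(ȳ) = √(6800.4555) = 82.46.

82.46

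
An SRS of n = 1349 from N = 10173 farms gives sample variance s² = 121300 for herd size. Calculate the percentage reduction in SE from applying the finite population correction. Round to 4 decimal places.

f = n/N = 1349/10173 = 0.13260592.
SE_no-fpc = √(s²/n) = 9.4825344; SE_fpc = √((1−f)s²/n) = 8.831463.
Ratio = √(1−f) = 0.93133994. Reduction = 100·(1 − 0.93133994) = 6.8660%.

6.8660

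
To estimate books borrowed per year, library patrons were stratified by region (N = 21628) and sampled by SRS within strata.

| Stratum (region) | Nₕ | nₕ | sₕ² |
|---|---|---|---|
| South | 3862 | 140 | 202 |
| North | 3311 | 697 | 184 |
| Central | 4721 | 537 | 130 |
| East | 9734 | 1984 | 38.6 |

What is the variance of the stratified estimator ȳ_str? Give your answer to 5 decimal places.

0.06258

Var(ȳ_str) = Σₕ Wₕ²(1 − fₕ)sₕ²/nₕ with Wₕ = Nₕ/N, N = 21628.
South: Wₕ = 0.17856482; term = 0.17856482²·(1 − 0.03625065)·202/140 = 0.044338322.
North: Wₕ = 0.15308859; term = 0.15308859²·(1 − 0.21051042)·184/697 = 0.004884466.
Central: Wₕ = 0.21828186; term = 0.21828186²·(1 − 0.11374709)·130/537 = 0.010222615.
East: Wₕ = 0.45006473; term = 0.45006473²·(1 − 0.20382166)·38.6/1984 = 0.0031376606.
Sum = 0.062583064.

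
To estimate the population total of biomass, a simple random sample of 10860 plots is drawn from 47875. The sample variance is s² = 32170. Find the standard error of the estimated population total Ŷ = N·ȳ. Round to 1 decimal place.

72452.6

Var(Ŷ) = N²·Var(ȳ) = N²·(1 − n/N)·s²/n.
f = 10860/47875 = 0.22684073; Var(ȳ) = 0.77315927·32170/10860 = 2.2902886.
Var(Ŷ) = 47875² · 2.2902886 = 5.2493773 × 10^9.
SE(Ŷ) = √(5.2493773 × 10^9) = 72452.6.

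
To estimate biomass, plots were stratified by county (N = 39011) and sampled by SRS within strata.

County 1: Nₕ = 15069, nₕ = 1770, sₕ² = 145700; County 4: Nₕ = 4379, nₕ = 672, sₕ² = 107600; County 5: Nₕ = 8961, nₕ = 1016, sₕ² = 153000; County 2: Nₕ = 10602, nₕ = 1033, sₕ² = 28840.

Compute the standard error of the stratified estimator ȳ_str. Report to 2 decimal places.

4.63

Var(ȳ_str) = Σₕ Wₕ²(1 − fₕ)sₕ²/nₕ with Wₕ = Nₕ/N, N = 39011.
County 1: Wₕ = 0.38627567; term = 0.38627567²·(1 − 0.11745969)·145700/1770 = 10.839657.
County 4: Wₕ = 0.11225039; term = 0.11225039²·(1 − 0.15345969)·107600/672 = 1.7079154.
County 5: Wₕ = 0.22970444; term = 0.22970444²·(1 − 0.11338020)·153000/1016 = 7.0448854.
County 2: Wₕ = 0.27176950; term = 0.27176950²·(1 − 0.09743445)·28840/1033 = 1.8611232.
Sum = 21.453581.
SE = √(21.453581) = 4.63.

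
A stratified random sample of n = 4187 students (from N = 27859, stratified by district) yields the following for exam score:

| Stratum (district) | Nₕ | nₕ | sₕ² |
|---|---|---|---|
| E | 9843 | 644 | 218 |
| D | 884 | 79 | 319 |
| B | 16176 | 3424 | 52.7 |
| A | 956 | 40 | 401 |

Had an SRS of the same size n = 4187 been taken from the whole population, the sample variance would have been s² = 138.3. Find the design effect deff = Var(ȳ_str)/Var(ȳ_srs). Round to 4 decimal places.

Var(ȳ_str) = Σ Wₕ²(1−fₕ)sₕ²/nₕ with Wₕ = Nₕ/27859:
  E: (9843/27859)²·(1−644/9843)·218/644 = 0.039491869
  D: (884/27859)²·(1−79/884)·319/79 = 0.0037023774
  B: (16176/27859)²·(1−3424/16176)·52.7/3424 = 0.0040906776
  A: (956/27859)²·(1−40/956)·401/40 = 0.011311148
  → Var(ȳ_str) = 0.058596072.
Var(ȳ_srs) = (1 − 4187/27859)·138.3/4187 = 0.028066525.
deff = 0.058596072 / 0.028066525 = 2.0878.

2.0878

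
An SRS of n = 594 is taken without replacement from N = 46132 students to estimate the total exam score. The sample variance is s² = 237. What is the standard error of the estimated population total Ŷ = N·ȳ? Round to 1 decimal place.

28951.4

Var(Ŷ) = N²·Var(ȳ) = N²·(1 − n/N)·s²/n.
f = 594/46132 = 0.01287609; Var(ȳ) = 0.98712391·237/594 = 0.39385247.
Var(Ŷ) = 46132² · 0.39385247 = 8.3818163 × 10^8.
SE(Ŷ) = √(8.3818163 × 10^8) = 28951.4.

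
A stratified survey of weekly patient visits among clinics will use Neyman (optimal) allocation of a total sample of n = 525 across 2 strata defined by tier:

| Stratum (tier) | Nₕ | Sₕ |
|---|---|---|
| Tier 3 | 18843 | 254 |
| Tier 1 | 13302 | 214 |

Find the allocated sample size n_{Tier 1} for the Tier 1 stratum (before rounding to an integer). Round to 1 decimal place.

Neyman allocation: nₕ = n·NₕSₕ / Σⱼ NⱼSⱼ.
Σ NⱼSⱼ = 18843·254 + 13302·214 = 7.63275 × 10^6.
n_{Tier 1} = 525·13302·214 / (7.63275 × 10^6) = 195.8.

195.8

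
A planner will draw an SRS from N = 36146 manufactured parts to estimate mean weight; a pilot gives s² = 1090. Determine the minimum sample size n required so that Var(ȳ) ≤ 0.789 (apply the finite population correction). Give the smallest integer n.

Without fpc, n₀ = s²/D = 1090/0.789 = 1381.4956.
With fpc, (1 − n/N)·s²/n ≤ D requires n ≥ n₀/(1 + n₀/N) = 1381.4956/(1 + 1381.4956/36146) = 1330.6388.
Rounding up, n = 1331.

1331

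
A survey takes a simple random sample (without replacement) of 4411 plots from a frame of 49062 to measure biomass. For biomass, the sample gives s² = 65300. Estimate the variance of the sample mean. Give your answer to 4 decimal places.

Under SRS without replacement, Var(ȳ) = (1 − f)·s²/n with f = n/N = 4411/49062 = 0.08990665.
Var(ȳ) = (1 − 0.08990665)·65300/4411 = 0.91009335·14.803899 = 13.47293.

13.4729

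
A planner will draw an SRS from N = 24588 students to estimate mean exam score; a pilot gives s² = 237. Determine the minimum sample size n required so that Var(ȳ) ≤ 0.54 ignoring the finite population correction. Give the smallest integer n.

Without fpc, n₀ = s²/D = 237/0.54 = 438.8889.
Rounding up, n = 439.

439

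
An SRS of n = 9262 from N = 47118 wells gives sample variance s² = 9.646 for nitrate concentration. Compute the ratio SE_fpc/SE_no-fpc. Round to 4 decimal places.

f = n/N = 9262/47118 = 0.19657031.
SE_no-fpc = √(s²/n) = 0.032271655; SE_fpc = √((1−f)s²/n) = 0.028926453.
Ratio = √(1−f) = 0.89634239.

0.8963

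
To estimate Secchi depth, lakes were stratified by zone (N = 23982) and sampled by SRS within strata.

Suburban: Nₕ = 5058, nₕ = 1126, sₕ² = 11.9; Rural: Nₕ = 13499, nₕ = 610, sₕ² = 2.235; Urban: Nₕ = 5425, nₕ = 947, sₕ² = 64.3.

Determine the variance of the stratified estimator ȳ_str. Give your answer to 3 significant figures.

Var(ȳ_str) = Σₕ Wₕ²(1 − fₕ)sₕ²/nₕ with Wₕ = Nₕ/N, N = 23982.
Suburban: Wₕ = 0.21090818; term = 0.21090818²·(1 − 0.22261764)·11.9/1126 = 3.654518 × 10^-4.
Rural: Wₕ = 0.56288049; term = 0.56288049²·(1 − 0.04518853)·2.235/610 = 0.0011084031.
Urban: Wₕ = 0.22621133; term = 0.22621133²·(1 − 0.17456221)·64.3/947 = 0.0028679662.
Sum = 0.0043418211.

0.00434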